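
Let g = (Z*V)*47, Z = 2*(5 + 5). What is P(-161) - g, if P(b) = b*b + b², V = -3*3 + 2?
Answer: 58422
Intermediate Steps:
Z = 20 (Z = 2*10 = 20)
V = -7 (V = -9 + 2 = -7)
P(b) = 2*b² (P(b) = b² + b² = 2*b²)
g = -6580 (g = (20*(-7))*47 = -140*47 = -6580)
P(-161) - g = 2*(-161)² - 1*(-6580) = 2*25921 + 6580 = 51842 + 6580 = 58422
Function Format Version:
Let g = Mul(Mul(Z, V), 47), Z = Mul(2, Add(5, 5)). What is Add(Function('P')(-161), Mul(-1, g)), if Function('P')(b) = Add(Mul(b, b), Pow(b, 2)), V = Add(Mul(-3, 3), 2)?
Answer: 58422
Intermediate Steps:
Z = 20 (Z = Mul(2, 10) = 20)
V = -7 (V = Add(-9, 2) = -7)
Function('P')(b) = Mul(2, Pow(b, 2)) (Function('P')(b) = Add(Pow(b, 2), Pow(b, 2)) = Mul(2, Pow(b, 2)))
g = -6580 (g = Mul(Mul(20, -7), 47) = Mul(-140, 47) = -6580)
Add(Function('P')(-161), Mul(-1, g)) = Add(Mul(2, Pow(-161, 2)), Mul(-1, -6580)) = Add(Mul(2, 25921), 6580) = Add(51842, 6580) = 58422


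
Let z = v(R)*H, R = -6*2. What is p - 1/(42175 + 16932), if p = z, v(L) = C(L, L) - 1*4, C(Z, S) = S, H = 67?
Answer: -63362705/59107 ≈ -1072.0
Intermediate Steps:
R = -12
v(L) = -4 + L (v(L) = L - 1*4 = L - 4 = -4 + L)
z = -1072 (z = (-4 - 12)*67 = -16*67 = -1072)
p = -1072
p - 1/(42175 + 16932) = -1072 - 1/(42175 + 16932) = -1072 - 1/59107 = -63362705/59107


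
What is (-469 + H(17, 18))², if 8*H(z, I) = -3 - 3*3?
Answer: 885481/4 ≈ 2.2137e+5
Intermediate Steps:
H(z, I) = -3/2 (H(z, I) = (-3 - 3*3)/8 = (-3 - 9)/8 = (⅛)*(-12) = -3/2)
(-469 + H(17, 18))² = (-469 - 3/2)² = (-941/2)² = 885481/4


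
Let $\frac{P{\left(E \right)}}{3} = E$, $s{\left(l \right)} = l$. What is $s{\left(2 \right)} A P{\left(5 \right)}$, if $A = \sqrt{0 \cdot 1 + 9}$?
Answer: $90$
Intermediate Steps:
$P{\left(E \right)} = 3 E$
$A = 3$ ($A = \sqrt{0 + 9} = \sqrt{9} = 3$)
$s{\left(2 \right)} A P{\left(5 \right)} = 2 \cdot 3 \cdot 3 \cdot 5 = 6 \cdot 15 = 90$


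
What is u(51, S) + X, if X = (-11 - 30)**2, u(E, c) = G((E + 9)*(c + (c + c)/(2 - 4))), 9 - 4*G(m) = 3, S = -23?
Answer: 3365/2 ≈ 1682.5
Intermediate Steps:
G(m) = 3/2 (G(m) = 9/4 - 1/4*3 = 9/4 - 3/4 = 3/2)
u(E, c) = 3/2
X = 1681 (X = (-41)**2 = 1681)
u(51, S) + X = 3/2 + 1681 = 3365/2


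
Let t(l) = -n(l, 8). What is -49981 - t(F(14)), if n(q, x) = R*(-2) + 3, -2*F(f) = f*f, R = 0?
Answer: -49978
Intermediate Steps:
F(f) = -f**2/2 (F(f) = -f*f/2 = -f**2/2)
n(q, x) = 3 (n(q, x) = 0*(-2) + 3 = 0 + 3 = 3)
t(l) = -3 (t(l) = -1*3 = -3)
-49981 - t(F(14)) = -49981 - 1*(-3) = -49981 + 3 = -49978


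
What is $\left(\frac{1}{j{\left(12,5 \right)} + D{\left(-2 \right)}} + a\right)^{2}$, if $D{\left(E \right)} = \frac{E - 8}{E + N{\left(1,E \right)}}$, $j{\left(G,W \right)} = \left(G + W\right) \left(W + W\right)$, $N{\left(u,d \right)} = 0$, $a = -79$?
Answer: $\frac{191102976}{30625} \approx 6240.1$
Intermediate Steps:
$j{\left(G,W \right)} = 2 W \left(G + W\right)$ ($j{\left(G,W \right)} = \left(G + W\right) 2 W = 2 W \left(G + W\right)$)
$D{\left(E \right)} = \frac{-8 + E}{E}$ ($D{\left(E \right)} = \frac{E - 8}{E + 0} = \frac{-8 + E}{E}$)
$\left(\frac{1}{j{\left(12,5 \right)} + D{\left(-2 \right)}} + a\right)^{2} = \left(\frac{1}{2 \cdot 5 \left(12 + 5\right) + \frac{-8 - 2}{-2}} - 79\right)^{2} = \left(\frac{1}{2 \cdot 5 \cdot 17 - -5} - 79\right)^{2} = \left(\frac{1}{170 + 5} - 79\right)^{2} = \left(\frac{1}{175} - 79\right)^{2} = \left(- \frac{13824}{175}\right)^{2} = \frac{191102976}{30625}$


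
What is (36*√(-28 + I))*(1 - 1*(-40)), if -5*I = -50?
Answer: 4428*I*√2 ≈ 6262.1*I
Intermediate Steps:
I = 10 (I = -⅕*(-50) = 10)
(36*√(-28 + I))*(1 - 1*(-40)) = (36*√(-28 + 10))*(1 - 1*(-40)) = (36*√(-18))*(1 + 40) = (36*(3*I*√2))*41 = (108*I*√2)*41 = 4428*I*√2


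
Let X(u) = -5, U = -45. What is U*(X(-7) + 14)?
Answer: -405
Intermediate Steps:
U*(X(-7) + 14) = -45*(-5 + 14) = -45*9 = -405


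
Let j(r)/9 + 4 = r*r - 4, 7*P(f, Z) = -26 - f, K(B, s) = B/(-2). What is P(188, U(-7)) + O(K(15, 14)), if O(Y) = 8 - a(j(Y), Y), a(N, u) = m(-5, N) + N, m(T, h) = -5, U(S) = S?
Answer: -12651/28 ≈ -451.82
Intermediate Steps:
K(B, s) = -B/2 (K(B, s) = B*(-½) = -B/2)
P(f, Z) = -26/7 - f/7 (P(f, Z) = (-26 - f)/7 = -26/7 - f/7)
j(r) = -72 + 9*r² (j(r) = -36 + 9*(r*r - 4) = -36 + 9*(r² - 4) = -36 + 9*(-4 + r²) = -36 + (-36 + 9*r²) = -72 + 9*r²)
a(N, u) = -5 + N
O(Y) = 85 - 9*Y² (O(Y) = 8 - (-5 + (-72 + 9*Y²)) = 8 - (-77 + 9*Y²) = 8 + (77 - 9*Y²) = 85 - 9*Y²)
P(188, U(-7)) + O(K(15, 14)) = (-26/7 - ⅐*188) + (85 - 9*(-½*15)²) = (-26/7 - 188/7) + (85 - 9*(-15/2)²) = -214/7 + (85 - 9*225/4) = -214/7 + (85 - 2025/4) = -214/7 - 1685/4 = -12651/28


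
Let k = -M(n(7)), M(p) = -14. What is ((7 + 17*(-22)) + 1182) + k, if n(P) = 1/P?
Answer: 829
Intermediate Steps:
k = 14 (k = -1*(-14) = 14)
((7 + 17*(-22)) + 1182) + k = ((7 + 17*(-22)) + 1182) + 14 = ((7 - 374) + 1182) + 14 = (-367 + 1182) + 14 = 815 + 14 = 829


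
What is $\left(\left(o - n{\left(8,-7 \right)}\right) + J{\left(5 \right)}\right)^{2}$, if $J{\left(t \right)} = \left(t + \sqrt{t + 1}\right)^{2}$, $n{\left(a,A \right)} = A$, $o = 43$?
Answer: $7161 + 1620 \sqrt{6} \approx 11129.0$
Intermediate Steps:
$J{\left(t \right)} = \left(t + \sqrt{1 + t}\right)^{2}$
$\left(\left(o - n{\left(8,-7 \right)}\right) + J{\left(5 \right)}\right)^{2} = \left(\left(43 - -7\right) + \left(5 + \sqrt{1 + 5}\right)^{2}\right)^{2} = \left(\left(43 + 7\right) + \left(5 + \sqrt{6}\right)^{2}\right)^{2} = \left(50 + \left(5 + \sqrt{6}\right)^{2}\right)^{2}$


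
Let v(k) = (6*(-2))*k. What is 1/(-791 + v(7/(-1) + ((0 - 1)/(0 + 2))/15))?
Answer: -5/3533 ≈ -0.0014152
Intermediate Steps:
v(k) = -12*k
1/(-791 + v(7/(-1) + ((0 - 1)/(0 + 2))/15)) = 1/(-791 - 12*(7/(-1) + ((0 - 1)/(0 + 2))/15)) = 1/(-791 - 12*(7*(-1) - 1/2*(1/15))) = 1/(-791 - 12*(-7 - 1*½*(1/15))) = 1/(-791 - 12*(-7 - ½*1/15)) = 1/(-791 - 12*(-7 - 1/30)) = 1/(-791 - 12*(-211/30)) = 1/(-791 + 422/5) = 1/(-3533/5) = -5/3533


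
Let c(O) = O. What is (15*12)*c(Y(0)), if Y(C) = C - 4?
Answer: -720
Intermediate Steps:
Y(C) = -4 + C
(15*12)*c(Y(0)) = (15*12)*(-4 + 0) = 180*(-4) = -720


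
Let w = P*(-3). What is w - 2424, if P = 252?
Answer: -3180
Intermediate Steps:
w = -756 (w = 252*(-3) = -756)
w - 2424 = -756 - 2424 = -3180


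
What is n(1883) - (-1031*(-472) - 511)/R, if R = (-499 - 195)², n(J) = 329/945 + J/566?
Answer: 49051127321/18400903380 ≈ 2.6657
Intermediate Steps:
n(J) = 47/135 + J/566 (n(J) = 329*(1/945) + J*(1/566) = 47/135 + J/566)
R = 481636 (R = (-694)² = 481636)
n(1883) - (-1031*(-472) - 511)/R = (47/135 + (1/566)*1883) - (-1031*(-472) - 511)/481636 = (47/135 + 1883/566) - (486632 - 511)/481636 = 280807/76410 - 486121/481636 = 49051127321/18400903380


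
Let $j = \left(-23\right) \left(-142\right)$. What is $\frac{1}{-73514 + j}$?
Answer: $- \frac{1}{70248} \approx -1.4235 \cdot 10^{-5}$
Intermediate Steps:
$j = 3266$
$\frac{1}{-73514 + j} = \frac{1}{-73514 + 3266} = \frac{1}{-70248} = - \frac{1}{70248}$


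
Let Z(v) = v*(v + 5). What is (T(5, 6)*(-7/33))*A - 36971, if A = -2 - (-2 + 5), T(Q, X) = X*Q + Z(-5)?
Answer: -406331/11 ≈ -36939.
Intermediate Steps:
Z(v) = v*(5 + v)
T(Q, X) = Q*X (T(Q, X) = X*Q - 5*(5 - 5) = Q*X - 5*0 = Q*X + 0 = Q*X)
A = -5 (A = -2 - 1*3 = -2 - 3 = -5)
(T(5, 6)*(-7/33))*A - 36971 = ((5*6)*(-7/33))*(-5) - 36971 = (30*(-7*1/33))*(-5) - 36971 = (30*(-7/33))*(-5) - 36971 = -70/11*(-5) - 36971 = 350/11 - 36971 = -406331/11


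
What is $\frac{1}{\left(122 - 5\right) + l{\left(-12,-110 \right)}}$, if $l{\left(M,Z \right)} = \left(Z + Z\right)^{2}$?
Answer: $\frac{1}{48517} \approx 2.0611 \cdot 10^{-5}$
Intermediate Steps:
$l{\left(M,Z \right)} = 4 Z^{2}$ ($l{\left(M,Z \right)} = \left(2 Z\right)^{2} = 4 Z^{2}$)
$\frac{1}{\left(122 - 5\right) + l{\left(-12,-110 \right)}} = \frac{1}{\left(122 - 5\right) + 4 \left(-110\right)^{2}} = \frac{1}{\left(122 - 5\right) + 4 \cdot 12100} = \frac{1}{117 + 48400} = \frac{1}{48517}$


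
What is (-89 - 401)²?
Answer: 240100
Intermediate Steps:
(-89 - 401)² = (-490)² = 240100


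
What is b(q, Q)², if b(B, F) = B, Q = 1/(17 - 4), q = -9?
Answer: 81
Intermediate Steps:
Q = 1/13 ≈ 0.076923
b(q, Q)² = (-9)² = 81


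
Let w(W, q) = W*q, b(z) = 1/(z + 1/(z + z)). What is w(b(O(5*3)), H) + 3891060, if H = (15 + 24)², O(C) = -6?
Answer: 284029128/73 ≈ 3.8908e+6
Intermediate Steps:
b(z) = 1/(z + 1/(2*z))
H = 1521 (H = 39² = 1521)
w(b(O(5*3)), H) + 3891060 = (2*(-6)/(1 + 2*(-6)²))*1521 + 3891060 = (2*(-6)/(1 + 2*36))*1521 + 3891060 = (2*(-6)/(1 + 72))*1521 + 3891060 = (2*(-6)/73)*1521 + 3891060 = (2*(-6)*(1/73))*1521 + 3891060 = -12/73*1521 + 3891060 = -18252/73 + 3891060 = 284029128/73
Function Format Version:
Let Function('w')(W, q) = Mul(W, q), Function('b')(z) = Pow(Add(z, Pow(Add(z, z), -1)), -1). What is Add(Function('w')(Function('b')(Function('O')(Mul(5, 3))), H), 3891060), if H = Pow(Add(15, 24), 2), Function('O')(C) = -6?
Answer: Rational(284029128, 73) ≈ 3.8908e+6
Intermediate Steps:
Function('b')(z) = Pow(Add(z, Mul(Rational(1, 2), Pow(z, -1))), -1) (Function('b')(z) = Pow(Add(z, Pow(Mul(2, z), -1)), -1) = Pow(Add(z, Mul(Rational(1, 2), Pow(z, -1))), -1))
H = 1521 (H = Pow(39, 2) = 1521)
Add(Function('w')(Function('b')(Function('O')(Mul(5, 3))), H), 3891060) = Add(Mul(Mul(2, -6, Pow(Add(1, Mul(2, Pow(-6, 2))), -1)), 1521), 3891060) = Add(Mul(Mul(2, -6, Pow(Add(1, Mul(2, 36)), -1)), 1521), 3891060) = Add(Mul(Mul(2, -6, Pow(Add(1, 72), -1)), 1521), 3891060) = Add(Mul(Mul(2, -6, Pow(73, -1)), 1521), 3891060) = Add(Mul(Mul(2, -6, Rational(1, 73)), 1521), 3891060) = Add(Mul(Rational(-12, 73), 1521), 3891060) = Add(Rational(-18252, 73), 3891060) = Rational(284029128, 73)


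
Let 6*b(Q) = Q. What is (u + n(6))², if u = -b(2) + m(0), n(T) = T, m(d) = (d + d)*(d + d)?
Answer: 289/9 ≈ 32.111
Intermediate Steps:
m(d) = 4*d² (m(d) = (2*d)*(2*d) = 4*d²)
b(Q) = Q/6
u = -⅓ (u = -2/6 + 4*0² = -1*⅓ + 4*0 = -⅓ + 0 = -⅓ ≈ -0.33333)
(u + n(6))² = (-⅓ + 6)² = (17/3)² = 289/9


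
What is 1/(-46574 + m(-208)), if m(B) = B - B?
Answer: -1/46574 ≈ -2.1471e-5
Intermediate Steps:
m(B) = 0
1/(-46574 + m(-208)) = 1/(-46574 + 0) = 1/(-46574) = -1/46574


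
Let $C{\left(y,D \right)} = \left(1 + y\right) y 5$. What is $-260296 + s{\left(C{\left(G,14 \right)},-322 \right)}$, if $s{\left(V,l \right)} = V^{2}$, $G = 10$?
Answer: $42204$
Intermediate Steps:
$C{\left(y,D \right)} = 5 y \left(1 + y\right)$ ($C{\left(y,D \right)} = y \left(1 + y\right) 5 = 5 y \left(1 + y\right)$)
$-260296 + s{\left(C{\left(G,14 \right)},-322 \right)} = -260296 + \left(5 \cdot 10 \left(1 + 10\right)\right)^{2} = -260296 + \left(5 \cdot 10 \cdot 11\right)^{2} = -260296 + 550^{2} = -260296 + 302500 = 42204$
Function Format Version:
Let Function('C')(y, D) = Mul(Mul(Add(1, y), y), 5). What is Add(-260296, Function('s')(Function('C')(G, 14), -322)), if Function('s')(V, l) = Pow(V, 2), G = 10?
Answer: 42204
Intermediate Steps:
Function('C')(y, D) = Mul(5, y, Add(1, y)) (Function('C')(y, D) = Mul(Mul(y, Add(1, y)), 5) = Mul(5, y, Add(1, y)))
Add(-260296, Function('s')(Function('C')(G, 14), -322)) = Add(-260296, Pow(Mul(5, 10, Add(1, 10)), 2)) = Add(-260296, Pow(Mul(5, 10, 11), 2)) = Add(-260296, Pow(550, 2)) = Add(-260296, 302500) = 42204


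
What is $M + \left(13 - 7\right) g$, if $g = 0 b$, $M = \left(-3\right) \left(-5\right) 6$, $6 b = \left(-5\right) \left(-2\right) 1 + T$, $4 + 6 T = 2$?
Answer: $90$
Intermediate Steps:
$T = - \frac{1}{3}$ ($T = - \frac{2}{3} + \frac{1}{6} \cdot 2 = - \frac{2}{3} + \frac{1}{3} = - \frac{1}{3} \approx -0.33333$)
$b = \frac{29}{18}$ ($b = \frac{\left(-5\right) \left(-2\right) 1 - \frac{1}{3}}{6} = \frac{10 \cdot 1 - \frac{1}{3}}{6} = \frac{10 - \frac{1}{3}}{6} = \frac{1}{6} \cdot \frac{29}{3} = \frac{29}{18} \approx 1.6111$)
$M = 90$ ($M = 15 \cdot 6 = 90$)
$g = 0$ ($g = 0 \cdot \frac{29}{18} = 0$)
$M + \left(13 - 7\right) g = 90 + \left(13 - 7\right) 0 = 90 + 6 \cdot 0 = 90 + 0 = 90$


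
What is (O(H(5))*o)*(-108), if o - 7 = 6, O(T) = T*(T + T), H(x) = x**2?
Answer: -1755000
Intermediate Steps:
O(T) = 2*T**2 (O(T) = T*(2*T) = 2*T**2)
o = 13 (o = 7 + 6 = 13)
(O(H(5))*o)*(-108) = ((2*(5**2)**2)*13)*(-108) = ((2*25**2)*13)*(-108) = ((2*625)*13)*(-108) = (1250*13)*(-108) = 16250*(-108) = -1755000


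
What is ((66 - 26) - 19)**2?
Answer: 441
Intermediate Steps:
((66 - 26) - 19)**2 = (40 - 19)**2 = 21**2 = 441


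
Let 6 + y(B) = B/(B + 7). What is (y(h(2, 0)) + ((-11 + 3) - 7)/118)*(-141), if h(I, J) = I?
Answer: 294737/354 ≈ 832.59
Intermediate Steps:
y(B) = -6 + B/(7 + B) (y(B) = -6 + B/(B + 7) = -6 + B/(7 + B))
(y(h(2, 0)) + ((-11 + 3) - 7)/118)*(-141) = ((-42 - 5*2)/(7 + 2) + ((-11 + 3) - 7)/118)*(-141) = ((-42 - 10)/9 + (-8 - 7)*(1/118))*(-141) = ((1/9)*(-52) - 15*1/118)*(-141) = (-52/9 - 15/118)*(-141) = -6271/1062*(-141) = 294737/354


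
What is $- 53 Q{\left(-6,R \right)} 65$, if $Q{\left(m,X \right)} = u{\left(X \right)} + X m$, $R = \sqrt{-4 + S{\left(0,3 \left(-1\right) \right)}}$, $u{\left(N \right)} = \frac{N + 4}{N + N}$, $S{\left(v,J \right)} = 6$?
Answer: $- \frac{3445}{2} + 17225 \sqrt{2} \approx 22637.0$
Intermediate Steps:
$u{\left(N \right)} = \frac{4 + N}{2 N}$
$R = \sqrt{2}$ ($R = \sqrt{-4 + 6} = \sqrt{2} \approx 1.4142$)
$Q{\left(m,X \right)} = X m + \frac{4 + X}{2 X}$ ($Q{\left(m,X \right)} = \frac{4 + X}{2 X} + X m = X m + \frac{4 + X}{2 X}$)
$- 53 Q{\left(-6,R \right)} 65 = - 53 \left(\frac{1}{2} + \frac{2}{\sqrt{2}} + \sqrt{2} \left(-6\right)\right) 65 = - 53 \left(\frac{1}{2} + 2 \frac{\sqrt{2}}{2} - 6 \sqrt{2}\right) 65 = - 53 \left(\frac{1}{2} + \sqrt{2} - 6 \sqrt{2}\right) 65 = - 53 \left(\frac{1}{2} - 5 \sqrt{2}\right) 65 = \left(- \frac{53}{2} + 265 \sqrt{2}\right) 65 = - \frac{3445}{2} + 17225 \sqrt{2}$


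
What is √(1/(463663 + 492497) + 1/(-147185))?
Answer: I*√79061806289/117277008 ≈ 0.0023976*I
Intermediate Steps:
√(1/(463663 + 492497) + 1/(-147185)) = √(1/956160 - 1/147185) = √(-32359/5629296384) = I*√79061806289/117277008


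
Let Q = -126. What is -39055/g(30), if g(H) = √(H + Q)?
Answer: 39055*I*√6/24 ≈ 3986.0*I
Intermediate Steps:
g(H) = √(-126 + H) (g(H) = √(H - 126) = √(-126 + H))
-39055/g(30) = -39055/√(-126 + 30) = -39055*(-I*√6/24) = -(-39055)*I*√6/24 = 39055*I*√6/24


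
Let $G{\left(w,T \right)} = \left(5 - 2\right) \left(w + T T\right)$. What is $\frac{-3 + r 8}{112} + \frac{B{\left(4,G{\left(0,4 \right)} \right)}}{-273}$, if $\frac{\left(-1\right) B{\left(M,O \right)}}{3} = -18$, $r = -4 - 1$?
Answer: $- \frac{121}{208} \approx -0.58173$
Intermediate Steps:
$r = -5$ ($r = -4 - 1 = -5$)
$G{\left(w,T \right)} = 3 w + 3 T^{2}$ ($G{\left(w,T \right)} = 3 \left(w + T^{2}\right) = 3 w + 3 T^{2}$)
$B{\left(M,O \right)} = 54$ ($B{\left(M,O \right)} = \left(-3\right) \left(-18\right) = 54$)
$\frac{-3 + r 8}{112} + \frac{B{\left(4,G{\left(0,4 \right)} \right)}}{-273} = \frac{-3 - 40}{112} + \frac{54}{-273} = \left(-3 - 40\right) \frac{1}{112} + 54 \left(- \frac{1}{273}\right) = \left(-43\right) \frac{1}{112} - \frac{18}{91} = - \frac{43}{112} - \frac{18}{91} = - \frac{121}{208}$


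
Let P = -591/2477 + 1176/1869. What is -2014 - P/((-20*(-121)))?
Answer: -1074461553753/533496260 ≈ -2014.0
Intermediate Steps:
P = 86113/220453 (P = -591*1/2477 + 1176*(1/1869) = -591/2477 + 56/89 = 86113/220453 ≈ 0.39062)
-2014 - P/((-20*(-121))) = -2014 - 86113/(220453*((-20*(-121)))) = -2014 - 86113/(220453*2420) = -2014 - 1*86113/533496260 = -2014 - 86113/533496260 = -1074461553753/533496260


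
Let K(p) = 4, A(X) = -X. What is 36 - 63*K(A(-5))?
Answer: -216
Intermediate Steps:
36 - 63*K(A(-5)) = 36 - 63*4 = 36 - 252 = -216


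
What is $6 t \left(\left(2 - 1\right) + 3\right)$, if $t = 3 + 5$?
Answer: $192$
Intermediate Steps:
$t = 8$
$6 t \left(\left(2 - 1\right) + 3\right) = 6 \cdot 8 \left(\left(2 - 1\right) + 3\right) = 48 \left(\left(2 - 1\right) + 3\right) = 48 \left(1 + 3\right) = 48 \cdot 4 = 192$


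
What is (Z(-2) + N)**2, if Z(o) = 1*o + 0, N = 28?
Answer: 676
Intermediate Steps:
Z(o) = o (Z(o) = o + 0 = o)
(Z(-2) + N)**2 = (-2 + 28)**2 = 26**2 = 676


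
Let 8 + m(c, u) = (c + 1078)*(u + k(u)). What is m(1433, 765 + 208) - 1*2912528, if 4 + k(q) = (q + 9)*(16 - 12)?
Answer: 9383831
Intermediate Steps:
k(q) = 32 + 4*q (k(q) = -4 + (q + 9)*(16 - 12) = -4 + (9 + q)*4 = -4 + (36 + 4*q) = 32 + 4*q)
m(c, u) = -8 + (32 + 5*u)*(1078 + c) (m(c, u) = -8 + (c + 1078)*(u + (32 + 4*u)) = -8 + (1078 + c)*(32 + 5*u) = -8 + (32 + 5*u)*(1078 + c))
m(1433, 765 + 208) - 1*2912528 = (34488 + 32*1433 + 5390*(765 + 208) + 5*1433*(765 + 208)) - 1*2912528 = (34488 + 45856 + 5390*973 + 5*1433*973) - 2912528 = (34488 + 45856 + 5244470 + 6971545) - 2912528 = 12296359 - 2912528 = 9383831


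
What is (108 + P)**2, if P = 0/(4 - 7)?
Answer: 11664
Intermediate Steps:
P = 0 (P = 0/(-3) = -1/3*0 = 0)
(108 + P)**2 = (108 + 0)**2 = 108**2 = 11664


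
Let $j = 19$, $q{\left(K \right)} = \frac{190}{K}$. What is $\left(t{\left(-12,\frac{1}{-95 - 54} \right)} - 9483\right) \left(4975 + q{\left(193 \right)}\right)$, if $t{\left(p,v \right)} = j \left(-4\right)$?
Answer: $- \frac{9180129035}{193} \approx -4.7565 \cdot 10^{7}$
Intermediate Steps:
$t{\left(p,v \right)} = -76$ ($t{\left(p,v \right)} = 19 \left(-4\right) = -76$)
$\left(t{\left(-12,\frac{1}{-95 - 54} \right)} - 9483\right) \left(4975 + q{\left(193 \right)}\right) = \left(-76 - 9483\right) \left(4975 + \frac{190}{193}\right) = - 9559 \left(4975 + 190 \cdot \frac{1}{193}\right) = - 9559 \left(4975 + \frac{190}{193}\right) = \left(-9559\right) \frac{960365}{193} = - \frac{9180129035}{193}$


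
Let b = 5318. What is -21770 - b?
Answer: -27088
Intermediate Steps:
-21770 - b = -21770 - 1*5318 = -21770 - 5318 = -27088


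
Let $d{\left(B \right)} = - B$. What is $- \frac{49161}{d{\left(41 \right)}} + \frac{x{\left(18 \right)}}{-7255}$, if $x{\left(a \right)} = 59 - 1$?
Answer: $\frac{356660677}{297455} \approx 1199.0$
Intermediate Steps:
$x{\left(a \right)} = 58$ ($x{\left(a \right)} = 59 - 1 = 58$)
$- \frac{49161}{d{\left(41 \right)}} + \frac{x{\left(18 \right)}}{-7255} = - \frac{49161}{\left(-1\right) 41} + \frac{58}{-7255} = - \frac{49161}{-41} + 58 \left(- \frac{1}{7255}\right) = \left(-49161\right) \left(- \frac{1}{41}\right) - \frac{58}{7255} = \frac{49161}{41} - \frac{58}{7255} = \frac{356660677}{297455}$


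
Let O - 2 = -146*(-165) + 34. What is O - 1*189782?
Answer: -165656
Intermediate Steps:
O = 24126 (O = 2 + (-146*(-165) + 34) = 2 + (24090 + 34) = 2 + 24124 = 24126)
O - 1*189782 = 24126 - 1*189782 = 24126 - 189782 = -165656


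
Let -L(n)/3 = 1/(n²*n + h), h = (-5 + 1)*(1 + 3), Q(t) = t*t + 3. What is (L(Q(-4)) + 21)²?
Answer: 2294410000/5202961 ≈ 440.98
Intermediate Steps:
Q(t) = 3 + t² (Q(t) = t² + 3 = 3 + t²)
h = -16 (h = -4*4 = -16)
L(n) = -3/(-16 + n³) (L(n) = -3/(n²*n - 16) = -3/(n³ - 16) = -3/(-16 + n³))
(L(Q(-4)) + 21)² = (-3/(-16 + (3 + (-4)²)³) + 21)² = (-3/(-16 + (3 + 16)³) + 21)² = (-3/(-16 + 19³) + 21)² = (-3/(-16 + 6859) + 21)² = (-3/6843 + 21)² = (-3*1/6843 + 21)² = (-1/2281 + 21)² = (47900/2281)² = 2294410000/5202961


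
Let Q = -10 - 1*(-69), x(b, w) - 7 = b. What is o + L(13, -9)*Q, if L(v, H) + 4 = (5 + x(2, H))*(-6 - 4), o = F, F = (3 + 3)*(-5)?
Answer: -8526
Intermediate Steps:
x(b, w) = 7 + b
F = -30 (F = 6*(-5) = -30)
Q = 59 (Q = -10 + 69 = 59)
o = -30
L(v, H) = -144 (L(v, H) = -4 + (5 + (7 + 2))*(-6 - 4) = -4 + (5 + 9)*(-10) = -4 + 14*(-10) = -4 - 140 = -144)
o + L(13, -9)*Q = -30 - 144*59 = -30 - 8496 = -8526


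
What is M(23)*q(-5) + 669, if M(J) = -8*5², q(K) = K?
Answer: 1669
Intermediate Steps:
M(J) = -200 (M(J) = -8*25 = -200)
M(23)*q(-5) + 669 = -200*(-5) + 669 = 1000 + 669 = 1669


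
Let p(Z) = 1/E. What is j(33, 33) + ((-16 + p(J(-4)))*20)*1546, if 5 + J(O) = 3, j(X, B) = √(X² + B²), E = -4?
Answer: -502450 + 33*√2 ≈ -5.0240e+5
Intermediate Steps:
j(X, B) = √(B² + X²)
J(O) = -2 (J(O) = -5 + 3 = -2)
p(Z) = -¼ (p(Z) = 1/(-4) = -¼)
j(33, 33) + ((-16 + p(J(-4)))*20)*1546 = √(33² + 33²) + ((-16 - ¼)*20)*1546 = √(1089 + 1089) - 65/4*20*1546 = √2178 - 325*1546 = 33*√2 - 502450 = -502450 + 33*√2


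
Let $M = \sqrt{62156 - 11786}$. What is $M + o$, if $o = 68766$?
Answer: $68766 + \sqrt{50370} \approx 68990.0$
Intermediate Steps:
$M = \sqrt{50370} \approx 224.43$
$M + o = \sqrt{50370} + 68766 = 68766 + \sqrt{50370}$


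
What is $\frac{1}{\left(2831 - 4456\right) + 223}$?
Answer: $- \frac{1}{1402} \approx -0.00071327$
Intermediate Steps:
$\frac{1}{\left(2831 - 4456\right) + 223} = \frac{1}{-1625 + 223} = \frac{1}{-1402} = - \frac{1}{1402}$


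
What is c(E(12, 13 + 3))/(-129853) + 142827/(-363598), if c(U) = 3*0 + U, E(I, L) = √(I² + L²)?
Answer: -18553786391/47214291094 ≈ -0.39297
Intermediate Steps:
c(U) = U (c(U) = 0 + U = U)
c(E(12, 13 + 3))/(-129853) + 142827/(-363598) = √(12² + (13 + 3)²)/(-129853) + 142827/(-363598) = √(144 + 16²)*(-1/129853) + 142827*(-1/363598) = √(144 + 256)*(-1/129853) - 142827/363598 = √400*(-1/129853) - 142827/363598 = 20*(-1/129853) - 142827/363598 = -20/129853 - 142827/363598 = -18553786391/47214291094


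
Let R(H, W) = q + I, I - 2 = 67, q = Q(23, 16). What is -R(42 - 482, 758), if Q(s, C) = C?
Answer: -85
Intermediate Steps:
q = 16
I = 69 (I = 2 + 67 = 69)
R(H, W) = 85 (R(H, W) = 16 + 69 = 85)
-R(42 - 482, 758) = -1*85 = -85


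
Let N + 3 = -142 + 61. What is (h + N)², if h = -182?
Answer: 70756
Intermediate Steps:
N = -84 (N = -3 + (-142 + 61) = -3 - 81 = -84)
(h + N)² = (-182 - 84)² = (-266)² = 70756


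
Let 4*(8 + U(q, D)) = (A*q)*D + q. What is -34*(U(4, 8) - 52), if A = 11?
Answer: -986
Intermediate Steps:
U(q, D) = -8 + q/4 + 11*D*q/4 (U(q, D) = -8 + ((11*q)*D + q)/4 = -8 + (11*D*q + q)/4 = -8 + (q + 11*D*q)/4 = -8 + (q/4 + 11*D*q/4) = -8 + q/4 + 11*D*q/4)
-34*(U(4, 8) - 52) = -34*((-8 + (1/4)*4 + (11/4)*8*4) - 52) = -34*((-8 + 1 + 88) - 52) = -34*(81 - 52) = -34*29 = -986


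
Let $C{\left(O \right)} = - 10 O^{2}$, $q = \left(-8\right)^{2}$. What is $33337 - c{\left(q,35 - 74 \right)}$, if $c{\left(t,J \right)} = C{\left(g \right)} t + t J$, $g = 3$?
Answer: $41593$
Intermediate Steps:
$q = 64$
$c{\left(t,J \right)} = - 90 t + J t$ ($c{\left(t,J \right)} = - 10 \cdot 3^{2} t + t J = \left(-10\right) 9 t + J t = - 90 t + J t$)
$33337 - c{\left(q,35 - 74 \right)} = 33337 - 64 \left(-90 + \left(35 - 74\right)\right) = 33337 - 64 \left(-90 - 39\right) = 33337 - 64 \left(-129\right) = 33337 - -8256 = 33337 + 8256 = 41593$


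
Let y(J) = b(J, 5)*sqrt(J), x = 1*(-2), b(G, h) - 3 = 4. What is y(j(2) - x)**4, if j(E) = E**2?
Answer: 86436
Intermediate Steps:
b(G, h) = 7 (b(G, h) = 3 + 4 = 7)
x = -2
y(J) = 7*sqrt(J)
y(j(2) - x)**4 = (7*sqrt(2**2 - 1*(-2)))**4 = (7*sqrt(4 + 2))**4 = (7*sqrt(6))**4 = 86436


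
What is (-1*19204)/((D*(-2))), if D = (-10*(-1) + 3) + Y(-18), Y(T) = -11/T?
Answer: 172836/245 ≈ 705.45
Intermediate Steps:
D = 245/18 (D = (-10*(-1) + 3) - 11/(-18) = (10 + 3) - 11*(-1/18) = 13 + 11/18 = 245/18 ≈ 13.611)
(-1*19204)/((D*(-2))) = (-1*19204)/(((245/18)*(-2))) = -19204/(-245/9) = -19204*(-9/245) = 172836/245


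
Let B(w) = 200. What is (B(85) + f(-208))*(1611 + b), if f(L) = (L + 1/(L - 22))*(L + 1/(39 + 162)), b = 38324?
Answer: 5349518715023/3082 ≈ 1.7357e+9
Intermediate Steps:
f(L) = (1/201 + L)*(L + 1/(-22 + L)) (f(L) = (L + 1/(-22 + L))*(L + 1/201) = (L + 1/(-22 + L))*(1/201 + L) = (1/201 + L)*(L + 1/(-22 + L)))
(B(85) + f(-208))*(1611 + b) = (200 + (1 - 4421*(-208)² + 179*(-208) + 201*(-208)³)/(201*(-22 - 208)))*(1611 + 38324) = (200 + (1/201)*(1 - 4421*43264 - 37232 + 201*(-8998912))/(-230))*39935 = (200 + (1/201)*(-1/230)*(1 - 191270144 - 37232 - 1808781312))*39935 = (200 + (1/201)*(-1/230)*(-2000088687))*39935 = (200 + 666696229/15410)*39935 = (669778229/15410)*39935 = 5349518715023/3082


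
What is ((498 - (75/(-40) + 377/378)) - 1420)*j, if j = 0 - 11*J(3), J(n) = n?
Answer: 15320107/504 ≈ 30397.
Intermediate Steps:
j = -33 (j = 0 - 11*3 = 0 - 33 = -33)
((498 - (75/(-40) + 377/378)) - 1420)*j = ((498 - (75/(-40) + 377/378)) - 1420)*(-33) = ((498 - (75*(-1/40) + 377*(1/378))) - 1420)*(-33) = ((498 - (-15/8 + 377/378)) - 1420)*(-33) = ((498 - 1*(-1327/1512)) - 1420)*(-33) = ((498 + 1327/1512) - 1420)*(-33) = (754303/1512 - 1420)*(-33) = -1392737/1512*(-33) = 15320107/504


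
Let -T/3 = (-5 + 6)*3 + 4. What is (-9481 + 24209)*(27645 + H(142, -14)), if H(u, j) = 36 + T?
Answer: 407376480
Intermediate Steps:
T = -21 (T = -3*((-5 + 6)*3 + 4) = -3*(1*3 + 4) = -3*(3 + 4) = -3*7 = -21)
H(u, j) = 15 (H(u, j) = 36 - 21 = 15)
(-9481 + 24209)*(27645 + H(142, -14)) = (-9481 + 24209)*(27645 + 15) = 14728*27660 = 407376480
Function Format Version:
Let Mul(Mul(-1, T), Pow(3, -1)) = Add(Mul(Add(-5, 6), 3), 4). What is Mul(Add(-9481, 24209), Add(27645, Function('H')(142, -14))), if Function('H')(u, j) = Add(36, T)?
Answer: 407376480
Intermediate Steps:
T = -21 (T = Mul(-3, Add(Mul(Add(-5, 6), 3), 4)) = Mul(-3, Add(Mul(1, 3), 4)) = Mul(-3, Add(3, 4)) = Mul(-3, 7) = -21)
Function('H')(u, j) = 15 (Function('H')(u, j) = Add(36, -21) = 15)
Mul(Add(-9481, 24209), Add(27645, Function('H')(142, -14))) = Mul(Add(-9481, 24209), Add(27645, 15)) = Mul(14728, 27660) = 407376480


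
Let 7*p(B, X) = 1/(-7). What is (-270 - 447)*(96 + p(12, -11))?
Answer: -3372051/49 ≈ -68817.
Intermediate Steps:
p(B, X) = -1/49 (p(B, X) = (⅐)/(-7) = (⅐)*(-⅐) = -1/49)
(-270 - 447)*(96 + p(12, -11)) = (-270 - 447)*(96 - 1/49) = -717*4703/49 = -3372051/49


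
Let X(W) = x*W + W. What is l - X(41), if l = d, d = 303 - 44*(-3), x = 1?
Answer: 353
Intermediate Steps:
X(W) = 2*W (X(W) = 1*W + W = W + W = 2*W)
d = 435 (d = 303 + 132 = 435)
l = 435
l - X(41) = 435 - 2*41 = 435 - 1*82 = 435 - 82 = 353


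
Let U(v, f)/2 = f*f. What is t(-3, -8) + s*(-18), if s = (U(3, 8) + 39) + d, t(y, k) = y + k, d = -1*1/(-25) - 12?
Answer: -70043/25 ≈ -2801.7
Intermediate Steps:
U(v, f) = 2*f² (U(v, f) = 2*(f*f) = 2*f²)
d = -299/25 (d = -1*(-1/25) - 12 = 1/25 - 12 = -299/25 ≈ -11.960)
t(y, k) = k + y
s = 3876/25 (s = (2*8² + 39) - 299/25 = (2*64 + 39) - 299/25 = (128 + 39) - 299/25 = 167 - 299/25 = 3876/25 ≈ 155.04)
t(-3, -8) + s*(-18) = (-8 - 3) + (3876/25)*(-18) = -11 - 69768/25 = -70043/25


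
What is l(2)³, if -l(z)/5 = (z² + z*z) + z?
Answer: -125000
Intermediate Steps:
l(z) = -10*z² - 5*z (l(z) = -5*((z² + z*z) + z) = -5*((z² + z²) + z) = -5*(2*z² + z) = -5*(z + 2*z²) = -10*z² - 5*z)
l(2)³ = (-5*2*(1 + 2*2))³ = (-5*2*(1 + 4))³ = (-5*2*5)³ = (-50)³ = -125000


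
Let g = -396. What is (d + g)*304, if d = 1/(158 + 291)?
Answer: -54052112/449 ≈ -1.2038e+5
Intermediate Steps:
d = 1/449 ≈ 0.0022272
(d + g)*304 = (1/449 - 396)*304 = -177803/449*304 = -54052112/449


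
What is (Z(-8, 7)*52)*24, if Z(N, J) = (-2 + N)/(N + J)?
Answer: 12480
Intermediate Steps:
Z(N, J) = (-2 + N)/(J + N)
(Z(-8, 7)*52)*24 = (((-2 - 8)/(7 - 8))*52)*24 = ((-10/(-1))*52)*24 = (-1*(-10)*52)*24 = (10*52)*24 = 520*24 = 12480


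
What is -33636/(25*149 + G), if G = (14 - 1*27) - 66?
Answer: -16818/1823 ≈ -9.2254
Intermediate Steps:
G = -79 (G = (14 - 27) - 66 = -13 - 66 = -79)
-33636/(25*149 + G) = -33636/(25*149 - 79) = -33636/(3725 - 79) = -33636/3646 = -33636*1/3646 = -16818/1823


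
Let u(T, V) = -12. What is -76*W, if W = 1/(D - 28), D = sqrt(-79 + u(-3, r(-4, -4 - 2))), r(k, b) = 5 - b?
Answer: 304/125 + 76*I*sqrt(91)/875 ≈ 2.432 + 0.82856*I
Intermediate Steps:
D = I*sqrt(91) (D = sqrt(-79 - 12) = sqrt(-91) = I*sqrt(91) ≈ 9.5394*I)
W = 1/(-28 + I*sqrt(91)) (W = 1/(I*sqrt(91) - 28) = 1/(-28 + I*sqrt(91)) ≈ -0.032 - 0.010902*I)
-76*W = -76*(-4/125 - I*sqrt(91)/875) = 304/125 + 76*I*sqrt(91)/875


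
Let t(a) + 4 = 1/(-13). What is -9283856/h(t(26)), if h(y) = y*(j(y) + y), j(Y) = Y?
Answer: -784485832/2809 ≈ -2.7928e+5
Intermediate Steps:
t(a) = -53/13 (t(a) = -4 + 1/(-13) = -4 - 1/13 = -53/13)
h(y) = 2*y² (h(y) = y*(y + y) = y*(2*y) = 2*y²)
-9283856/h(t(26)) = -9283856/(2*(-53/13)²) = -9283856/(2*(2809/169)) = -9283856/5618/169 = -9283856*169/5618 = -784485832/2809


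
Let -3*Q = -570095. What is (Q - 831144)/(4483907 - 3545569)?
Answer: -1923337/2815014 ≈ -0.68324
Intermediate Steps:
Q = 570095/3 (Q = -1/3*(-570095) = 570095/3 ≈ 1.9003e+5)
(Q - 831144)/(4483907 - 3545569) = (570095/3 - 831144)/(4483907 - 3545569) = -1923337/3/938338 = -1923337/3*1/938338 = -1923337/2815014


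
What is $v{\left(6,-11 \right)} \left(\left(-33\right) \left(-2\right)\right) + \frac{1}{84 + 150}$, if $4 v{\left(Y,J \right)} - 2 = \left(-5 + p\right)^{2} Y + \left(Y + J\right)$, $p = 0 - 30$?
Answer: $\frac{14183384}{117} \approx 1.2123 \cdot 10^{5}$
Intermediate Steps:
$p = -30$ ($p = 0 - 30 = -30$)
$v{\left(Y,J \right)} = \frac{1}{2} + \frac{J}{4} + \frac{613 Y}{2}$ ($v{\left(Y,J \right)} = \frac{1}{2} + \frac{\left(-5 - 30\right)^{2} Y + \left(Y + J\right)}{4} = \frac{1}{2} + \frac{\left(-35\right)^{2} Y + \left(J + Y\right)}{4} = \frac{1}{2} + \frac{1225 Y + \left(J + Y\right)}{4} = \frac{1}{2} + \frac{J + 1226 Y}{4} = \frac{1}{2} + \left(\frac{J}{4} + \frac{613 Y}{2}\right) = \frac{1}{2} + \frac{J}{4} + \frac{613 Y}{2}$)
$v{\left(6,-11 \right)} \left(\left(-33\right) \left(-2\right)\right) + \frac{1}{84 + 150} = \left(\frac{1}{2} + \frac{1}{4} \left(-11\right) + \frac{613}{2} \cdot 6\right) \left(\left(-33\right) \left(-2\right)\right) + \frac{1}{84 + 150} = \left(\frac{1}{2} - \frac{11}{4} + 1839\right) 66 + \frac{1}{234} = \frac{7347}{4} \cdot 66 + \frac{1}{234} = \frac{242451}{2} + \frac{1}{234} = \frac{14183384}{117}$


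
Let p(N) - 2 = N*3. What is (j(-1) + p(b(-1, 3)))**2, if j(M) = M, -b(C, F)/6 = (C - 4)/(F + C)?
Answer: 2116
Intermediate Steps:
b(C, F) = -6*(-4 + C)/(C + F) (b(C, F) = -6*(C - 4)/(F + C) = -6*(-4 + C)/(C + F))
p(N) = 2 + 3*N (p(N) = 2 + N*3 = 2 + 3*N)
(j(-1) + p(b(-1, 3)))**2 = (-1 + (2 + 3*(6*(4 - 1*(-1))/(-1 + 3))))**2 = (-1 + (2 + 3*(6*(4 + 1)/2)))**2 = (-1 + (2 + 3*(6*(1/2)*5)))**2 = (-1 + (2 + 3*15))**2 = (-1 + (2 + 45))**2 = (-1 + 47)**2 = 46**2 = 2116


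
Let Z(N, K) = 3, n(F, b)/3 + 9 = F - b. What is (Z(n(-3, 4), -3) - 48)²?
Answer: 2025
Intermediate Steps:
n(F, b) = -27 - 3*b + 3*F (n(F, b) = -27 + 3*(F - b) = -27 + (-3*b + 3*F) = -27 - 3*b + 3*F)
(Z(n(-3, 4), -3) - 48)² = (3 - 48)² = (-45)² = 2025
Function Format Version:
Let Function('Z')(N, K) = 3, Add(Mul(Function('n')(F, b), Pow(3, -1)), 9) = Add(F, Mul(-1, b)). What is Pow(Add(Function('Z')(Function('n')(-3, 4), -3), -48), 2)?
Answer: 2025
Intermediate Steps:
Function('n')(F, b) = Add(-27, Mul(-3, b), Mul(3, F)) (Function('n')(F, b) = Add(-27, Mul(3, Add(F, Mul(-1, b)))) = Add(-27, Add(Mul(-3, b), Mul(3, F))) = Add(-27, Mul(-3, b), Mul(3, F)))
Pow(Add(Function('Z')(Function('n')(-3, 4), -3), -48), 2) = Pow(Add(3, -48), 2) = Pow(-45, 2) = 2025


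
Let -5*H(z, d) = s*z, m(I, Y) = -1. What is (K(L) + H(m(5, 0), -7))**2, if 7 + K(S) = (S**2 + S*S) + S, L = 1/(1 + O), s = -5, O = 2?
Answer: 4489/81 ≈ 55.420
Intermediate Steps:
L = 1/3 (L = 1/(1 + 2) = 1/3 ≈ 0.33333)
H(z, d) = z (H(z, d) = -(-1)*z = z)
K(S) = -7 + S + 2*S**2 (K(S) = -7 + ((S**2 + S*S) + S) = -7 + ((S**2 + S**2) + S) = -7 + (2*S**2 + S) = -7 + (S + 2*S**2) = -7 + S + 2*S**2)
(K(L) + H(m(5, 0), -7))**2 = ((-7 + 1/3 + 2*(1/3)**2) - 1)**2 = ((-7 + 1/3 + 2*(1/9)) - 1)**2 = ((-7 + 1/3 + 2/9) - 1)**2 = (-58/9 - 1)**2 = (-67/9)**2 = 4489/81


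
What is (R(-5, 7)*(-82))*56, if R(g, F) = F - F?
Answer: 0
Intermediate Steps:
R(g, F) = 0
(R(-5, 7)*(-82))*56 = (0*(-82))*56 = 0*56 = 0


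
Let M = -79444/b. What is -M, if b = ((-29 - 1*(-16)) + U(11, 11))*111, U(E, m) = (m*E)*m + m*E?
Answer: 79444/159729 ≈ 0.49737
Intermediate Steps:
U(E, m) = E*m + E*m² (U(E, m) = (E*m)*m + E*m = E*m² + E*m = E*m + E*m²)
b = 159729 (b = ((-29 - 1*(-16)) + 11*11*(1 + 11))*111 = ((-29 + 16) + 11*11*12)*111 = (-13 + 1452)*111 = 1439*111 = 159729)
M = -79444/159729 ≈ -0.49737
-M = -1*(-79444/159729) = 79444/159729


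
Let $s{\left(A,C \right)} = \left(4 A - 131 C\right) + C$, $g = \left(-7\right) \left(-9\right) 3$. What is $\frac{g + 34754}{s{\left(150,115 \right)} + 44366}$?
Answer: $\frac{34943}{30016} \approx 1.1641$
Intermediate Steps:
$g = 189$ ($g = 63 \cdot 3 = 189$)
$s{\left(A,C \right)} = - 130 C + 4 A$ ($s{\left(A,C \right)} = \left(- 131 C + 4 A\right) + C = - 130 C + 4 A$)
$\frac{g + 34754}{s{\left(150,115 \right)} + 44366} = \frac{189 + 34754}{\left(\left(-130\right) 115 + 4 \cdot 150\right) + 44366} = \frac{34943}{\left(-14950 + 600\right) + 44366} = \frac{34943}{-14350 + 44366} = \frac{34943}{30016}$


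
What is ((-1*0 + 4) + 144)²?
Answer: 21904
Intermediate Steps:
((-1*0 + 4) + 144)² = ((0 + 4) + 144)² = (4 + 144)² = 148² = 21904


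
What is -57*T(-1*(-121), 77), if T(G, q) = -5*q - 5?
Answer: 22230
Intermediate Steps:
T(G, q) = -5 - 5*q
-57*T(-1*(-121), 77) = -57*(-5 - 5*77) = -57*(-5 - 385) = -57*(-390) = 22230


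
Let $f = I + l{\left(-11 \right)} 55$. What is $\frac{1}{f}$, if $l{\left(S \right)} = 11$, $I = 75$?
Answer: $\frac{1}{680} \approx 0.0014706$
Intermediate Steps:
$f = 680$ ($f = 75 + 11 \cdot 55 = 75 + 605 = 680$)
$\frac{1}{f} = \frac{1}{680}$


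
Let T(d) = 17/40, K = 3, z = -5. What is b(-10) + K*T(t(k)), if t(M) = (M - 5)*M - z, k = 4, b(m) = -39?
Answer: -1509/40 ≈ -37.725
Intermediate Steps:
t(M) = 5 + M*(-5 + M) (t(M) = (M - 5)*M - 1*(-5) = (-5 + M)*M + 5 = M*(-5 + M) + 5 = 5 + M*(-5 + M))
T(d) = 17/40 (T(d) = 17*(1/40) = 17/40)
b(-10) + K*T(t(k)) = -39 + 3*(17/40) = -39 + 51/40 = -1509/40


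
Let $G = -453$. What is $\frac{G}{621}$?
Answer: $- \frac{151}{207} \approx -0.72947$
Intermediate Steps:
$\frac{G}{621} = - \frac{453}{621} = \left(-453\right) \frac{1}{621} = - \frac{151}{207}$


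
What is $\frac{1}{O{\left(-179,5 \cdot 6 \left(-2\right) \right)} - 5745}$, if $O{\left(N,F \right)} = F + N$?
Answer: $- \frac{1}{5984} \approx -0.00016711$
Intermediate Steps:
$\frac{1}{O{\left(-179,5 \cdot 6 \left(-2\right) \right)} - 5745} = \frac{1}{\left(5 \cdot 6 \left(-2\right) - 179\right) - 5745} = \frac{1}{\left(30 \left(-2\right) - 179\right) - 5745} = \frac{1}{\left(-60 - 179\right) - 5745} = \frac{1}{-239 - 5745} = \frac{1}{-5984} = - \frac{1}{5984}$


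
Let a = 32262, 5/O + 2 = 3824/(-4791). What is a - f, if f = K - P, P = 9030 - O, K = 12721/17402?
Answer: 2408326763272/58322803 ≈ 41293.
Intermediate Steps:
O = -23955/13406 (O = 5/(-2 + 3824/(-4791)) = 5/(-2 + 3824*(-1/4791)) = 5/(-2 - 3824/4791) = 5/(-13406/4791) = 5*(-4791/13406) = -23955/13406 ≈ -1.7869)
K = 12721/17402 (K = 12721*(1/17402) = 12721/17402 ≈ 0.73101)
P = 121080135/13406 (P = 9030 - 1*(-23955/13406) = 9030 + 23955/13406 = 121080135/13406 ≈ 9031.8)
f = -526716492886/58322803 (f = 12721/17402 - 1*121080135/13406 = 12721/17402 - 121080135/13406 = -526716492886/58322803 ≈ -9031.1)
a - f = 32262 - 1*(-526716492886/58322803) = 32262 + 526716492886/58322803 = 2408326763272/58322803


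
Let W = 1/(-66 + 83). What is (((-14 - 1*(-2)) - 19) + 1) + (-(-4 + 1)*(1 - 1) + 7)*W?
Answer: -503/17 ≈ -29.588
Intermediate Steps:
W = 1/17 ≈ 0.058824
(((-14 - 1*(-2)) - 19) + 1) + (-(-4 + 1)*(1 - 1) + 7)*W = (((-14 - 1*(-2)) - 19) + 1) + (-(-4 + 1)*(1 - 1) + 7)*(1/17) = (((-14 + 2) - 19) + 1) + (-(-3)*0 + 7)*(1/17) = ((-12 - 19) + 1) + (-1*0 + 7)*(1/17) = (-31 + 1) + (0 + 7)*(1/17) = -30 + 7*(1/17) = -30 + 7/17 = -503/17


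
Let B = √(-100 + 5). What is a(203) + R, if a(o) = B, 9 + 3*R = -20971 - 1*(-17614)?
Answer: -1122 + I*√95 ≈ -1122.0 + 9.7468*I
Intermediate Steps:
R = -1122 (R = -3 + (-20971 - 1*(-17614))/3 = -3 + (-20971 + 17614)/3 = -3 + (⅓)*(-3357) = -3 - 1119 = -1122)
B = I*√95 (B = √(-95) = I*√95 ≈ 9.7468*I)
a(o) = I*√95
a(203) + R = I*√95 - 1122 = -1122 + I*√95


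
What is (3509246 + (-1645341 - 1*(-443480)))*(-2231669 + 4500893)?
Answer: 5235973419240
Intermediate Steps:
(3509246 + (-1645341 - 1*(-443480)))*(-2231669 + 4500893) = (3509246 + (-1645341 + 443480))*2269224 = (3509246 - 1201861)*2269224 = 2307385*2269224 = 5235973419240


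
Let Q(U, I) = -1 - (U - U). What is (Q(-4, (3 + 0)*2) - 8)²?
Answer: 81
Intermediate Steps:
Q(U, I) = -1 (Q(U, I) = -1 - 1*0 = -1 + 0 = -1)
(Q(-4, (3 + 0)*2) - 8)² = (-1 - 8)² = (-9)² = 81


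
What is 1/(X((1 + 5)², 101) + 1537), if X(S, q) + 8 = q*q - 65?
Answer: 1/11665 ≈ 8.5726e-5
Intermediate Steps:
X(S, q) = -73 + q² (X(S, q) = -8 + (q*q - 65) = -8 + (q² - 65) = -8 + (-65 + q²) = -73 + q²)
1/(X((1 + 5)², 101) + 1537) = 1/((-73 + 101²) + 1537) = 1/((-73 + 10201) + 1537) = 1/(10128 + 1537) = 1/11665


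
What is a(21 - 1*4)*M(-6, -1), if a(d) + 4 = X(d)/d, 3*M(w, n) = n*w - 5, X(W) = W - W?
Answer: -4/3 ≈ -1.3333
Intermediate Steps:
X(W) = 0
M(w, n) = -5/3 + n*w/3 (M(w, n) = (n*w - 5)/3 = (-5 + n*w)/3 = -5/3 + n*w/3)
a(d) = -4 (a(d) = -4 + 0/d = -4 + 0 = -4)
a(21 - 1*4)*M(-6, -1) = -4*(-5/3 + (⅓)*(-1)*(-6)) = -4*(-5/3 + 2) = -4*⅓ = -4/3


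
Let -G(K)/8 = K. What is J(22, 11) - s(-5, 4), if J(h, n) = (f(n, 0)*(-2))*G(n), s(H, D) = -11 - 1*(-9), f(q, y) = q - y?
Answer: 1938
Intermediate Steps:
G(K) = -8*K
s(H, D) = -2 (s(H, D) = -11 + 9 = -2)
J(h, n) = 16*n² (J(h, n) = ((n - 1*0)*(-2))*(-8*n) = ((n + 0)*(-2))*(-8*n) = (n*(-2))*(-8*n) = (-2*n)*(-8*n) = 16*n²)
J(22, 11) - s(-5, 4) = 16*11² - 1*(-2) = 16*121 + 2 = 1936 + 2 = 1938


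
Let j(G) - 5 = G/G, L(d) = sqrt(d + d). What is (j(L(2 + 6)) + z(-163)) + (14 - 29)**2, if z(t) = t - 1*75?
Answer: -7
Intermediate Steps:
L(d) = sqrt(2)*sqrt(d) (L(d) = sqrt(2*d) = sqrt(2)*sqrt(d))
z(t) = -75 + t (z(t) = t - 75 = -75 + t)
j(G) = 6 (j(G) = 5 + G/G = 5 + 1 = 6)
(j(L(2 + 6)) + z(-163)) + (14 - 29)**2 = (6 + (-75 - 163)) + (14 - 29)**2 = (6 - 238) + (-15)**2 = -232 + 225 = -7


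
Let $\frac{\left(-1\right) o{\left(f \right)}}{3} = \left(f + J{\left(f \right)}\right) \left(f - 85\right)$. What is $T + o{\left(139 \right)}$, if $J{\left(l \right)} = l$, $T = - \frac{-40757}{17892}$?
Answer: $- \frac{805743355}{17892} \approx -45034.0$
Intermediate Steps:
$T = \frac{40757}{17892}$ ($T = - \frac{-40757}{17892} = \left(-1\right) \left(- \frac{40757}{17892}\right) = \frac{40757}{17892} \approx 2.2779$)
$o{\left(f \right)} = - 6 f \left(-85 + f\right)$ ($o{\left(f \right)} = - 3 \left(f + f\right) \left(f - 85\right) = - 3 \cdot 2 f \left(-85 + f\right) = - 6 f \left(-85 + f\right)$)
$T + o{\left(139 \right)} = \frac{40757}{17892} + 6 \cdot 139 \left(85 - 139\right) = \frac{40757}{17892} + 6 \cdot 139 \left(-54\right) = \frac{40757}{17892} - 45036 = - \frac{805743355}{17892}$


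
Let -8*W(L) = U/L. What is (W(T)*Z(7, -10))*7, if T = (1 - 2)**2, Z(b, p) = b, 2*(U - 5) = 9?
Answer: -931/16 ≈ -58.188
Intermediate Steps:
U = 19/2 (U = 5 + (1/2)*9 = 5 + 9/2 = 19/2 ≈ 9.5000)
T = 1 (T = (-1)**2 = 1)
W(L) = -19/(16*L)
(W(T)*Z(7, -10))*7 = (-19/16/1*7)*7 = (-19/16*1*7)*7 = -19/16*7*7 = -133/16*7 = -931/16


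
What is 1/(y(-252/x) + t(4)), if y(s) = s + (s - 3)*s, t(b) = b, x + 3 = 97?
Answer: 2209/36556 ≈ 0.060428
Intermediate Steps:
x = 94 (x = -3 + 97 = 94)
y(s) = s + s*(-3 + s) (y(s) = s + (-3 + s)*s = s + s*(-3 + s))
1/(y(-252/x) + t(4)) = 1/((-252/94)*(-2 - 252/94) + 4) = 1/((-252*1/94)*(-2 - 252*1/94) + 4) = 1/(-126*(-2 - 126/47)/47 + 4) = 1/(-126/47*(-220/47) + 4) = 1/(27720/2209 + 4) = 1/(36556/2209) = 2209/36556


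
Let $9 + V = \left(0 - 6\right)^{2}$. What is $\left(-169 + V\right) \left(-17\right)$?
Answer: $2414$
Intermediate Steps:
$V = 27$ ($V = -9 + \left(0 - 6\right)^{2} = -9 + \left(-6\right)^{2} = -9 + 36 = 27$)
$\left(-169 + V\right) \left(-17\right) = \left(-169 + 27\right) \left(-17\right) = \left(-142\right) \left(-17\right) = 2414$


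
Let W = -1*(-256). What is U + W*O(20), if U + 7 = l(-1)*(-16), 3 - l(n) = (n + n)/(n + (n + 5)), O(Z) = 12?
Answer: 9019/3 ≈ 3006.3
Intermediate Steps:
W = 256
l(n) = 3 - 2*n/(5 + 2*n) (l(n) = 3 - (n + n)/(n + (n + 5)) = 3 - 2*n/(n + (5 + n)) = 3 - 2*n/(5 + 2*n))
U = -197/3 (U = -7 + ((15 + 4*(-1))/(5 + 2*(-1)))*(-16) = -7 + ((15 - 4)/(5 - 2))*(-16) = -7 + (11/3)*(-16) = -7 - 176/3 = -197/3 ≈ -65.667)
U + W*O(20) = -197/3 + 256*12 = -197/3 + 3072 = 9019/3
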